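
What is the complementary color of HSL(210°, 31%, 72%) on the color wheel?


Complement = opposite side of color wheel = hue + 180°
H' = (210 + 180) mod 360 = 30°
S and L unchanged.
= HSL(30°, 31%, 72%)


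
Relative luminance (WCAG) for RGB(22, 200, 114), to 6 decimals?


Linearize each channel (sRGB transfer function): c = v/255; c_lin = c/12.92 if c ≤ 0.04045, else ((c+0.055)/1.055)^2.4
  R: 22/255 ≈ 0.086275 > 0.04045 → ((0.086275+0.055)/1.055)^2.4 ≈ 0.008023
  G: 200/255 ≈ 0.784314 > 0.04045 → ((0.784314+0.055)/1.055)^2.4 ≈ 0.577580
  B: 114/255 ≈ 0.447059 > 0.04045 → ((0.447059+0.055)/1.055)^2.4 ≈ 0.168269
R_lin = 0.008023, G_lin = 0.577580, B_lin = 0.168269
L = 0.2126×R + 0.7152×G + 0.0722×B
L = 0.2126×0.008023 + 0.7152×0.577580 + 0.0722×0.168269
L ≈ 0.426940


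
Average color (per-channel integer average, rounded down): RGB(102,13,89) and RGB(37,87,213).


Midpoint: each channel = ⌊(C₁+C₂)/2⌋
R: ⌊(102+37)/2⌋ = 69
G: ⌊(13+87)/2⌋ = 50
B: ⌊(89+213)/2⌋ = 151
= RGB(69, 50, 151)


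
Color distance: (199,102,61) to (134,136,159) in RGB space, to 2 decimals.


d = √[(R₁-R₂)² + (G₁-G₂)² + (B₁-B₂)²]
d = √[(199-134)² + (102-136)² + (61-159)²]
d = √[4225 + 1156 + 9604]
d = √14985
d ≈ 122.41


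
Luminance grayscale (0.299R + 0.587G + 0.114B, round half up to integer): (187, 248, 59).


Gray = 0.299×R + 0.587×G + 0.114×B
Gray = 0.299×187 + 0.587×248 + 0.114×59
Gray = 55.913 + 145.576 + 6.726
Gray = 208.215 → round half up → 208
Gray = 208


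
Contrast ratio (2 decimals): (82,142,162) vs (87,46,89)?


Linearize each sRGB channel c=v/255: c/12.92 if c ≤ 0.04045 else ((c+0.055)/1.055)^2.4
L = 0.2126×R_lin + 0.7152×G_lin + 0.0722×B_lin
Color 1 (82,142,162):
  R=82: 82/255≈0.3216 > 0.04045 → ((0.3216+0.055)/1.055)^2.4 ≈ 0.08438
  G=142: 142/255≈0.5569 > 0.04045 → ((0.5569+0.055)/1.055)^2.4 ≈ 0.27050
  B=162: 162/255≈0.6353 > 0.04045 → ((0.6353+0.055)/1.055)^2.4 ≈ 0.36131
  L1 = 0.2126×0.08438 + 0.7152×0.27050 + 0.0722×0.36131 ≈ 0.23748
Color 2 (87,46,89):
  R=87: 87/255≈0.3412 > 0.04045 → ((0.3412+0.055)/1.055)^2.4 ≈ 0.09531
  G=46: 46/255≈0.1804 > 0.04045 → ((0.1804+0.055)/1.055)^2.4 ≈ 0.02732
  B=89: 89/255≈0.3490 > 0.04045 → ((0.3490+0.055)/1.055)^2.4 ≈ 0.09990
  L2 = 0.2126×0.09531 + 0.7152×0.02732 + 0.0722×0.09990 ≈ 0.04701
Lighter = 0.23748, Darker = 0.04701
Ratio = (L_lighter + 0.05) / (L_darker + 0.05)
Ratio = (0.23748 + 0.05) / (0.04701 + 0.05) = 0.28748 / 0.09701 ≈ 2.9633
Ratio ≈ 2.96:1


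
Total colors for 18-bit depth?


Colors = 2^bits = 2^18
= 262,144 colors


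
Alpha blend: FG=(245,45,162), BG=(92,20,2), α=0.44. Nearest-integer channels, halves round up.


C = α×F + (1-α)×B, with 1-α = 0.56
R: 0.44×245 + 0.56×92 = 107.80 + 51.52 = 159.32 → 159
G: 0.44×45 + 0.56×20 = 19.80 + 11.20 = 31.00 → 31
B: 0.44×162 + 0.56×2 = 71.28 + 1.12 = 72.40 → 72
= RGB(159, 31, 72)


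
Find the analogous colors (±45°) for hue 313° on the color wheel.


Base hue: 313°
Left analog: (313 - 45) mod 360 = 268°
Right analog: (313 + 45) mod 360 = 358°
Analogous hues = 268° and 358°


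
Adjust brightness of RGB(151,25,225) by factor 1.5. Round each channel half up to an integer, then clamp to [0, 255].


Multiply each channel by 1.5, round half up, clamp to [0, 255]
R: 151×1.5 = 226.5 → round → 227
G: 25×1.5 = 37.5 → round → 38
B: 225×1.5 = 337.5 → round → 338 → clamp → 255
= RGB(227, 38, 255)


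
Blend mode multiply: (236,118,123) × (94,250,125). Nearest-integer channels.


Multiply: C = A×B/255, rounded to nearest integer
R: 236×94/255 = 22184/255 ≈ 86.996 → 87
G: 118×250/255 = 29500/255 ≈ 115.686 → 116
B: 123×125/255 = 15375/255 ≈ 60.294 → 60
= RGB(87, 116, 60)


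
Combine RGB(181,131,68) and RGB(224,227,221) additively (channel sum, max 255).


Additive: each channel = min(255, C₁+C₂)
R: 181+224 = 405 → 255
G: 131+227 = 358 → 255
B: 68+221 = 289 → 255
= RGB(255, 255, 255)


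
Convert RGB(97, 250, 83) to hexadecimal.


R = 97 → 61 (hex)
G = 250 → FA (hex)
B = 83 → 53 (hex)
Hex = #61FA53


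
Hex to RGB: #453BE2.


45 → 69 (R)
3B → 59 (G)
E2 → 226 (B)
= RGB(69, 59, 226)


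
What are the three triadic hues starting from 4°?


Triadic: equally spaced at 120° intervals
H1 = 4°
H2 = (4 + 120) mod 360 = 124°
H3 = (4 + 240) mod 360 = 244°
Triadic = 4°, 124°, 244°


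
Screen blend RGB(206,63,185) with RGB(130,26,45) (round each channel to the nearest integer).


Screen: C = 255 - (255-A)×(255-B)/255, rounded to nearest integer
R: 255 - (255-206)×(255-130)/255 = 255 - 6125/255 ≈ 255 - 24.020 = 230.980 → 231
G: 255 - (255-63)×(255-26)/255 = 255 - 43968/255 ≈ 255 - 172.424 = 82.576 → 83
B: 255 - (255-185)×(255-45)/255 = 255 - 14700/255 ≈ 255 - 57.647 = 197.353 → 197
= RGB(231, 83, 197)


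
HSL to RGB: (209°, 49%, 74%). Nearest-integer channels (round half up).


H=209°, S=0.49, L=0.74
C = (1-|2L-1|)×S = (1-|0.48|)×0.49 = 0.2548
H' = H/60 = 209/60 ≈ 3.4833; X = C×(1-|H' mod 2 - 1|) ≈ 0.1316
m = L - C/2 = 0.74 - 0.1274 = 0.6126
Sector ⌊H'⌋ = 3 → (R',G',B') = (0.0, ≈0.1316, 0.2548)
RGB = ((R'+m)×255, (G'+m)×255, (B'+m)×255) = (156.213, 189.7829, 221.187)
Round half up → RGB(156, 190, 221)


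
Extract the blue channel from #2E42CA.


Color: #2E42CA
R = 2E = 46
G = 42 = 66
B = CA = 202
Blue = 202


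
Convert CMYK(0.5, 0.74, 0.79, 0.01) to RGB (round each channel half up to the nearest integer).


R = 255 × (1-C) × (1-K) = 255 × 0.50 × 0.99 = 126.225 → 126
G = 255 × (1-M) × (1-K) = 255 × 0.26 × 0.99 = 65.637 → 66
B = 255 × (1-Y) × (1-K) = 255 × 0.21 × 0.99 = 53.0145 → 53
= RGB(126, 66, 53)


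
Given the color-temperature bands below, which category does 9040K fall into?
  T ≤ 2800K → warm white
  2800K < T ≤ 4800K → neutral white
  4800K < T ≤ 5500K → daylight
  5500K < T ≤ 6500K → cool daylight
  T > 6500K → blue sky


Temperature: 9040K
9040K > 6500K → blue sky
Classification: blue sky


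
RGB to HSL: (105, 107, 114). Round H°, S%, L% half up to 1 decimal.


Normalize: R'=105/255≈0.4118, G'=107/255≈0.4196, B'=114/255≈0.4471
Max=114/255, Min=105/255, Δ=Max-Min=9/255
L = (Max+Min)/2 = (114+105)/510 = 219/510 = 0.42941… → L = 42.9%
L ≤ 0.5 → S = Δ/(Max+Min) = 9/(114+105) = 9/219 = 0.04109… → S = 4.1%
(the 1/255 factors cancel in S and H, so raw channel differences can be used)
Max is B' → H = 60 × ((R-G)/Δ + 4) = 60 × ((105-107)/9 + 4)
  -2/9 + 4 = -0.2222… + 4 = 3.7777…
  H = 60 × 3.7777… = 226.666…° → H = 226.7°
= HSL(226.7°, 4.1%, 42.9%)


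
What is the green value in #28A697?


Color: #28A697
R = 28 = 40
G = A6 = 166
B = 97 = 151
Green = 166


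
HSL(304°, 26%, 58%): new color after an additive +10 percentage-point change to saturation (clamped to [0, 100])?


Original S = 26%
Adjustment = +10 percentage points
New S = 26 + (10) = 36
Clamp to [0, 100] → 36
= HSL(304°, 36%, 58%)


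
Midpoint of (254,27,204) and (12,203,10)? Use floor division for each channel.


Midpoint: each channel = ⌊(C₁+C₂)/2⌋
R: ⌊(254+12)/2⌋ = 133
G: ⌊(27+203)/2⌋ = 115
B: ⌊(204+10)/2⌋ = 107
= RGB(133, 115, 107)


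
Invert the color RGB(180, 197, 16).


Invert: (255-R, 255-G, 255-B)
R: 255-180 = 75
G: 255-197 = 58
B: 255-16 = 239
= RGB(75, 58, 239)


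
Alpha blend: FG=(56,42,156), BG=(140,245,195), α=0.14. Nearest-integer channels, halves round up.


C = α×F + (1-α)×B, with 1-α = 0.86
R: 0.14×56 + 0.86×140 = 7.84 + 120.40 = 128.24 → 128
G: 0.14×42 + 0.86×245 = 5.88 + 210.70 = 216.58 → 217
B: 0.14×156 + 0.86×195 = 21.84 + 167.70 = 189.54 → 190
= RGB(128, 217, 190)


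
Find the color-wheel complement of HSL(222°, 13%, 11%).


Complement = opposite side of color wheel = hue + 180°
H' = (222 + 180) mod 360 = 42°
S and L unchanged.
= HSL(42°, 13%, 11%)


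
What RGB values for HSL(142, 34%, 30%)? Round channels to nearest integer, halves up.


H=142°, S=0.34, L=0.30
C = (1-|2L-1|)×S = (1-|-0.40|)×0.34 = 0.204
H' = H/60 = 142/60 ≈ 2.3667; X = C×(1-|H' mod 2 - 1|) = 0.0748
m = L - C/2 = 0.30 - 0.102 = 0.198
Sector ⌊H'⌋ = 2 → (R',G',B') = (0.0, 0.204, 0.0748)
RGB = ((R'+m)×255, (G'+m)×255, (B'+m)×255) = (50.49, 102.51, 69.564)
Round half up → RGB(50, 103, 70)


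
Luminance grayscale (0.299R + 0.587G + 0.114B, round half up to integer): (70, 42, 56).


Gray = 0.299×R + 0.587×G + 0.114×B
Gray = 0.299×70 + 0.587×42 + 0.114×56
Gray = 20.930 + 24.654 + 6.384
Gray = 51.968 → round half up → 52
Gray = 52


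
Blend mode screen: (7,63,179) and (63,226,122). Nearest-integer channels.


Screen: C = 255 - (255-A)×(255-B)/255, rounded to nearest integer
R: 255 - (255-7)×(255-63)/255 = 255 - 47616/255 ≈ 255 - 186.729 = 68.271 → 68
G: 255 - (255-63)×(255-226)/255 = 255 - 5568/255 ≈ 255 - 21.835 = 233.165 → 233
B: 255 - (255-179)×(255-122)/255 = 255 - 10108/255 ≈ 255 - 39.639 = 215.361 → 215
= RGB(68, 233, 215)


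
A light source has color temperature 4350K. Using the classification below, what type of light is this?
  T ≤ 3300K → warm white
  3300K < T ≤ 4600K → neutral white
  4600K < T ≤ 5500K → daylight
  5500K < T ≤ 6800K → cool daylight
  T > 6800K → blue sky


Temperature: 4350K
3300K < 4350K ≤ 4600K → neutral white
Classification: neutral white


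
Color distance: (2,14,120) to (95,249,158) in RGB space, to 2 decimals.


d = √[(R₁-R₂)² + (G₁-G₂)² + (B₁-B₂)²]
d = √[(2-95)² + (14-249)² + (120-158)²]
d = √[8649 + 55225 + 1444]
d = √65318
d ≈ 255.57


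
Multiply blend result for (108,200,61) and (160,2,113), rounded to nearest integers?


Multiply: C = A×B/255, rounded to nearest integer
R: 108×160/255 = 17280/255 ≈ 67.765 → 68
G: 200×2/255 = 400/255 ≈ 1.569 → 2
B: 61×113/255 = 6893/255 ≈ 27.031 → 27
= RGB(68, 2, 27)


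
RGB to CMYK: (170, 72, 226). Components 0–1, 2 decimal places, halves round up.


R'=170/255≈0.6667, G'=72/255≈0.2824, B'=226/255≈0.8863
K = 1 - max(R',G',B') = 1 - 226/255 = 29/255 = 0.11372… → 0.11
(1-R'-K)/(1-K) simplifies to (max-R)/max with max = 226:
C = (226-170)/226 = 56/226 = 0.24778… → 0.25
M = (226-72)/226 = 154/226 = 0.68141… → 0.68
Y = (226-226)/226 = 0/226 = 0 → 0.00
= CMYK(0.25, 0.68, 0.00, 0.11)


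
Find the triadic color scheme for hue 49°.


Triadic: equally spaced at 120° intervals
H1 = 49°
H2 = (49 + 120) mod 360 = 169°
H3 = (49 + 240) mod 360 = 289°
Triadic = 49°, 169°, 289°


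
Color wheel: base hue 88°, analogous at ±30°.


Base hue: 88°
Left analog: (88 - 30) mod 360 = 58°
Right analog: (88 + 30) mod 360 = 118°
Analogous hues = 58° and 118°


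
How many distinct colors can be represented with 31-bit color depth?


Colors = 2^bits = 2^31
= 2,147,483,648 colors


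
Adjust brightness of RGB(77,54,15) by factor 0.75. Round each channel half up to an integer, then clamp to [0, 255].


Multiply each channel by 0.75, round half up, clamp to [0, 255]
R: 77×0.75 = 57.75 → round → 58
G: 54×0.75 = 40.5 → round → 41
B: 15×0.75 = 11.25 → round → 11
= RGB(58, 41, 11)


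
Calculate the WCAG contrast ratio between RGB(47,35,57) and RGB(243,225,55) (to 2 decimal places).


Linearize each sRGB channel c=v/255: c/12.92 if c ≤ 0.04045 else ((c+0.055)/1.055)^2.4
L = 0.2126×R_lin + 0.7152×G_lin + 0.0722×B_lin
Color 1 (47,35,57):
  R=47: 47/255≈0.1843 > 0.04045 → ((0.1843+0.055)/1.055)^2.4 ≈ 0.02843
  G=35: 35/255≈0.1373 > 0.04045 → ((0.1373+0.055)/1.055)^2.4 ≈ 0.01681
  B=57: 57/255≈0.2235 > 0.04045 → ((0.2235+0.055)/1.055)^2.4 ≈ 0.04092
  L1 = 0.2126×0.02843 + 0.7152×0.01681 + 0.0722×0.04092 ≈ 0.02102
Color 2 (243,225,55):
  R=243: 243/255≈0.9529 > 0.04045 → ((0.9529+0.055)/1.055)^2.4 ≈ 0.89627
  G=225: 225/255≈0.8824 > 0.04045 → ((0.8824+0.055)/1.055)^2.4 ≈ 0.75294
  B=55: 55/255≈0.2157 > 0.04045 → ((0.2157+0.055)/1.055)^2.4 ≈ 0.03820
  L2 = 0.2126×0.89627 + 0.7152×0.75294 + 0.0722×0.03820 ≈ 0.73181
Lighter = 0.73181, Darker = 0.02102
Ratio = (L_lighter + 0.05) / (L_darker + 0.05)
Ratio = (0.73181 + 0.05) / (0.02102 + 0.05) = 0.78181 / 0.07102 ≈ 11.0086
Ratio ≈ 11.01:1


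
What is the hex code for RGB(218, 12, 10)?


R = 218 → DA (hex)
G = 12 → 0C (hex)
B = 10 → 0A (hex)
Hex = #DA0C0A


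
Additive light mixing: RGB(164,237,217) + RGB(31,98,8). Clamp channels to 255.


Additive: each channel = min(255, C₁+C₂)
R: 164+31 = 195 → 195
G: 237+98 = 335 → 255
B: 217+8 = 225 → 225
= RGB(195, 255, 225)


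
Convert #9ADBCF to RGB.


9A → 154 (R)
DB → 219 (G)
CF → 207 (B)
= RGB(154, 219, 207)


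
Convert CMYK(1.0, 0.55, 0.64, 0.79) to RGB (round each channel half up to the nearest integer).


R = 255 × (1-C) × (1-K) = 255 × 0.00 × 0.21 = 0
G = 255 × (1-M) × (1-K) = 255 × 0.45 × 0.21 = 24.0975 → 24
B = 255 × (1-Y) × (1-K) = 255 × 0.36 × 0.21 = 19.278 → 19
= RGB(0, 24, 19)


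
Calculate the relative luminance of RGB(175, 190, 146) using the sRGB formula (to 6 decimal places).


Linearize each channel (sRGB transfer function): c = v/255; c_lin = c/12.92 if c ≤ 0.04045, else ((c+0.055)/1.055)^2.4
  R: 175/255 ≈ 0.686275 > 0.04045 → ((0.686275+0.055)/1.055)^2.4 ≈ 0.428690
  G: 190/255 ≈ 0.745098 > 0.04045 → ((0.745098+0.055)/1.055)^2.4 ≈ 0.514918
  B: 146/255 ≈ 0.572549 > 0.04045 → ((0.572549+0.055)/1.055)^2.4 ≈ 0.287441
R_lin = 0.428690, G_lin = 0.514918, B_lin = 0.287441
L = 0.2126×R + 0.7152×G + 0.0722×B
L = 0.2126×0.428690 + 0.7152×0.514918 + 0.0722×0.287441
L ≈ 0.480162


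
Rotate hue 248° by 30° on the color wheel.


New hue = (H + rotation) mod 360
New hue = (248 + 30) mod 360
= 278 mod 360
= 278°


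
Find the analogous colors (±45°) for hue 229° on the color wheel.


Base hue: 229°
Left analog: (229 - 45) mod 360 = 184°
Right analog: (229 + 45) mod 360 = 274°
Analogous hues = 184° and 274°


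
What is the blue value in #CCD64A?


Color: #CCD64A
R = CC = 204
G = D6 = 214
B = 4A = 74
Blue = 74


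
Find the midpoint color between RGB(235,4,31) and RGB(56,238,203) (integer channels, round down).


Midpoint: each channel = ⌊(C₁+C₂)/2⌋
R: ⌊(235+56)/2⌋ = 145
G: ⌊(4+238)/2⌋ = 121
B: ⌊(31+203)/2⌋ = 117
= RGB(145, 121, 117)


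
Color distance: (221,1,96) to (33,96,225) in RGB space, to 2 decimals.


d = √[(R₁-R₂)² + (G₁-G₂)² + (B₁-B₂)²]
d = √[(221-33)² + (1-96)² + (96-225)²]
d = √[35344 + 9025 + 16641]
d = √61010
d ≈ 247.00


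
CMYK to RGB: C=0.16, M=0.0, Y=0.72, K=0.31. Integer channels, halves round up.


R = 255 × (1-C) × (1-K) = 255 × 0.84 × 0.69 = 147.798 → 148
G = 255 × (1-M) × (1-K) = 255 × 1.00 × 0.69 = 175.95 → 176
B = 255 × (1-Y) × (1-K) = 255 × 0.28 × 0.69 = 49.266 → 49
= RGB(148, 176, 49)


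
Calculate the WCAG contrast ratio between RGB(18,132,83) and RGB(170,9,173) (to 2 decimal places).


Linearize each sRGB channel c=v/255: c/12.92 if c ≤ 0.04045 else ((c+0.055)/1.055)^2.4
L = 0.2126×R_lin + 0.7152×G_lin + 0.0722×B_lin
Color 1 (18,132,83):
  R=18: 18/255≈0.0706 > 0.04045 → ((0.0706+0.055)/1.055)^2.4 ≈ 0.00605
  G=132: 132/255≈0.5176 > 0.04045 → ((0.5176+0.055)/1.055)^2.4 ≈ 0.23074
  B=83: 83/255≈0.3255 > 0.04045 → ((0.3255+0.055)/1.055)^2.4 ≈ 0.08650
  L1 = 0.2126×0.00605 + 0.7152×0.23074 + 0.0722×0.08650 ≈ 0.17256
Color 2 (170,9,173):
  R=170: 170/255≈0.6667 > 0.04045 → ((0.6667+0.055)/1.055)^2.4 ≈ 0.40198
  G=9: 9/255≈0.0353 ≤ 0.04045 → 0.0353/12.92 ≈ 0.00273
  B=173: 173/255≈0.6784 > 0.04045 → ((0.6784+0.055)/1.055)^2.4 ≈ 0.41789
  L2 = 0.2126×0.40198 + 0.7152×0.00273 + 0.0722×0.41789 ≈ 0.11759
Lighter = 0.17256, Darker = 0.11759
Ratio = (L_lighter + 0.05) / (L_darker + 0.05)
Ratio = (0.17256 + 0.05) / (0.11759 + 0.05) = 0.22256 / 0.16759 ≈ 1.3280
Ratio ≈ 1.33:1


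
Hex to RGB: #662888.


66 → 102 (R)
28 → 40 (G)
88 → 136 (B)
= RGB(102, 40, 136)


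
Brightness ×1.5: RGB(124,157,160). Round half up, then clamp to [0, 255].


Multiply each channel by 1.5, round half up, clamp to [0, 255]
R: 124×1.5 = 186
G: 157×1.5 = 235.5 → round → 236
B: 160×1.5 = 240
= RGB(186, 236, 240)


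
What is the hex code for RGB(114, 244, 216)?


R = 114 → 72 (hex)
G = 244 → F4 (hex)
B = 216 → D8 (hex)
Hex = #72F4D8


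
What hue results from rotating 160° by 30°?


New hue = (H + rotation) mod 360
New hue = (160 + 30) mod 360
= 190 mod 360
= 190°


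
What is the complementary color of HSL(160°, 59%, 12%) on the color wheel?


Complement = opposite side of color wheel = hue + 180°
H' = (160 + 180) mod 360 = 340°
S and L unchanged.
= HSL(340°, 59%, 12%)


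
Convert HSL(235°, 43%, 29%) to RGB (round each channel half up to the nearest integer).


H=235°, S=0.43, L=0.29
C = (1-|2L-1|)×S = (1-|-0.42|)×0.43 = 0.2494
H' = H/60 = 235/60 ≈ 3.9167; X = C×(1-|H' mod 2 - 1|) ≈ 0.0208
m = L - C/2 = 0.29 - 0.1247 = 0.1653
Sector ⌊H'⌋ = 3 → (R',G',B') = (0.0, ≈0.0208, 0.2494)
RGB = ((R'+m)×255, (G'+m)×255, (B'+m)×255) = (42.1515, 47.45125, 105.7485)
Round half up → RGB(42, 47, 106)


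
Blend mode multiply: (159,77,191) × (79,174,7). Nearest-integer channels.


Multiply: C = A×B/255, rounded to nearest integer
R: 159×79/255 = 12561/255 ≈ 49.259 → 49
G: 77×174/255 = 13398/255 ≈ 52.541 → 53
B: 191×7/255 = 1337/255 ≈ 5.243 → 5
= RGB(49, 53, 5)


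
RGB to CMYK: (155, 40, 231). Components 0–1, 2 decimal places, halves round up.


R'=155/255≈0.6078, G'=40/255≈0.1569, B'=231/255≈0.9059
K = 1 - max(R',G',B') = 1 - 231/255 = 24/255 = 0.09411… → 0.09
(1-R'-K)/(1-K) simplifies to (max-R)/max with max = 231:
C = (231-155)/231 = 76/231 = 0.32900… → 0.33
M = (231-40)/231 = 191/231 = 0.82683… → 0.83
Y = (231-231)/231 = 0/231 = 0 → 0.00
= CMYK(0.33, 0.83, 0.00, 0.09)


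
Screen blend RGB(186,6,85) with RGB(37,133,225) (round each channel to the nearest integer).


Screen: C = 255 - (255-A)×(255-B)/255, rounded to nearest integer
R: 255 - (255-186)×(255-37)/255 = 255 - 15042/255 ≈ 255 - 58.988 = 196.012 → 196
G: 255 - (255-6)×(255-133)/255 = 255 - 30378/255 ≈ 255 - 119.129 = 135.871 → 136
B: 255 - (255-85)×(255-225)/255 = 255 - 5100/255 ≈ 255 - 20.000 = 235.000 → 235
= RGB(196, 136, 235)


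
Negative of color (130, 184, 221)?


Invert: (255-R, 255-G, 255-B)
R: 255-130 = 125
G: 255-184 = 71
B: 255-221 = 34
= RGB(125, 71, 34)


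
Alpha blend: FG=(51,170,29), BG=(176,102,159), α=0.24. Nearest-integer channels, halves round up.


C = α×F + (1-α)×B, with 1-α = 0.76
R: 0.24×51 + 0.76×176 = 12.24 + 133.76 = 146.00 → 146
G: 0.24×170 + 0.76×102 = 40.80 + 77.52 = 118.32 → 118
B: 0.24×29 + 0.76×159 = 6.96 + 120.84 = 127.80 → 128
= RGB(146, 118, 128)


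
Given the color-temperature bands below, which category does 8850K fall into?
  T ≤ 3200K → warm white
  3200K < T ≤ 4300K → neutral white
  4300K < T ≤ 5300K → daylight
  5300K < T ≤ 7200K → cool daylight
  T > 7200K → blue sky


Temperature: 8850K
8850K > 7200K → blue sky
Classification: blue sky


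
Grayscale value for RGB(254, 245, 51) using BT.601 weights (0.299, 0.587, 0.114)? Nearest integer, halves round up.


Gray = 0.299×R + 0.587×G + 0.114×B
Gray = 0.299×254 + 0.587×245 + 0.114×51
Gray = 75.946 + 143.815 + 5.814
Gray = 225.575 → round half up → 226
Gray = 226


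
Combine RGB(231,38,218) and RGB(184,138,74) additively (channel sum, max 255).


Additive: each channel = min(255, C₁+C₂)
R: 231+184 = 415 → 255
G: 38+138 = 176 → 176
B: 218+74 = 292 → 255
= RGB(255, 176, 255)


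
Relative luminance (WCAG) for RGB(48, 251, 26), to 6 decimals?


Linearize each channel (sRGB transfer function): c = v/255; c_lin = c/12.92 if c ≤ 0.04045, else ((c+0.055)/1.055)^2.4
  R: 48/255 ≈ 0.188235 > 0.04045 → ((0.188235+0.055)/1.055)^2.4 ≈ 0.029557
  G: 251/255 ≈ 0.984314 > 0.04045 → ((0.984314+0.055)/1.055)^2.4 ≈ 0.964686
  B: 26/255 ≈ 0.101961 > 0.04045 → ((0.101961+0.055)/1.055)^2.4 ≈ 0.010330
R_lin = 0.029557, G_lin = 0.964686, B_lin = 0.010330
L = 0.2126×R + 0.7152×G + 0.0722×B
L = 0.2126×0.029557 + 0.7152×0.964686 + 0.0722×0.010330
L ≈ 0.696973


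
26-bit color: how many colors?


Colors = 2^bits = 2^26
= 67,108,864 colors


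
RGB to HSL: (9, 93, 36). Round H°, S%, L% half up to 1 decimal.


Normalize: R'=9/255≈0.0353, G'=93/255≈0.3647, B'=36/255≈0.1412
Max=93/255, Min=9/255, Δ=Max-Min=84/255
L = (Max+Min)/2 = (93+9)/510 = 102/510 = 0.2 → L = 20.0%
L ≤ 0.5 → S = Δ/(Max+Min) = 84/(93+9) = 84/102 = 0.82352… → S = 82.4%
(the 1/255 factors cancel in S and H, so raw channel differences can be used)
Max is G' → H = 60 × ((B-R)/Δ + 2) = 60 × ((36-9)/84 + 2)
  27/84 + 2 = 0.3214… + 2 = 2.3214…
  H = 60 × 2.3214… = 139.285…° → H = 139.3°
= HSL(139.3°, 82.4%, 20.0%)


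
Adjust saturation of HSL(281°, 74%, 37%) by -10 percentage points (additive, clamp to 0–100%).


Original S = 74%
Adjustment = -10 percentage points
New S = 74 + (-10) = 64
Clamp to [0, 100] → 64
= HSL(281°, 64%, 37%)


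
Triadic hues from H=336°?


Triadic: equally spaced at 120° intervals
H1 = 336°
H2 = (336 + 120) mod 360 = 96°
H3 = (336 + 240) mod 360 = 216°
Triadic = 336°, 96°, 216°


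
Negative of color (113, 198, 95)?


Invert: (255-R, 255-G, 255-B)
R: 255-113 = 142
G: 255-198 = 57
B: 255-95 = 160
= RGB(142, 57, 160)


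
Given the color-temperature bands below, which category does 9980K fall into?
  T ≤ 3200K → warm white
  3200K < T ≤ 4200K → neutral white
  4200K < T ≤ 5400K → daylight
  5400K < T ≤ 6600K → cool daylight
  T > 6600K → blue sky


Temperature: 9980K
9980K > 6600K → blue sky
Classification: blue sky


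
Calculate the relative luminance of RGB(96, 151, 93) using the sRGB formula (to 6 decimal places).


Linearize each channel (sRGB transfer function): c = v/255; c_lin = c/12.92 if c ≤ 0.04045, else ((c+0.055)/1.055)^2.4
  R: 96/255 ≈ 0.376471 > 0.04045 → ((0.376471+0.055)/1.055)^2.4 ≈ 0.116971
  G: 151/255 ≈ 0.592157 > 0.04045 → ((0.592157+0.055)/1.055)^2.4 ≈ 0.309469
  B: 93/255 ≈ 0.364706 > 0.04045 → ((0.364706+0.055)/1.055)^2.4 ≈ 0.109462
R_lin = 0.116971, G_lin = 0.309469, B_lin = 0.109462
L = 0.2126×R + 0.7152×G + 0.0722×B
L = 0.2126×0.116971 + 0.7152×0.309469 + 0.0722×0.109462
L ≈ 0.254103


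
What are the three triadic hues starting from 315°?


Triadic: equally spaced at 120° intervals
H1 = 315°
H2 = (315 + 120) mod 360 = 75°
H3 = (315 + 240) mod 360 = 195°
Triadic = 315°, 75°, 195°


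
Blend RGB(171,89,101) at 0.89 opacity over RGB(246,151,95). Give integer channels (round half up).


C = α×F + (1-α)×B, with 1-α = 0.11
R: 0.89×171 + 0.11×246 = 152.19 + 27.06 = 179.25 → 179
G: 0.89×89 + 0.11×151 = 79.21 + 16.61 = 95.82 → 96
B: 0.89×101 + 0.11×95 = 89.89 + 10.45 = 100.34 → 100
= RGB(179, 96, 100)


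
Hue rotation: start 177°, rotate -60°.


New hue = (H + rotation) mod 360
New hue = (177 -60) mod 360
= 117 mod 360
= 117°


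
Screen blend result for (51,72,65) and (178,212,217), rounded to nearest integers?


Screen: C = 255 - (255-A)×(255-B)/255, rounded to nearest integer
R: 255 - (255-51)×(255-178)/255 = 255 - 15708/255 ≈ 255 - 61.600 = 193.400 → 193
G: 255 - (255-72)×(255-212)/255 = 255 - 7869/255 ≈ 255 - 30.859 = 224.141 → 224
B: 255 - (255-65)×(255-217)/255 = 255 - 7220/255 ≈ 255 - 28.314 = 226.686 → 227
= RGB(193, 224, 227)


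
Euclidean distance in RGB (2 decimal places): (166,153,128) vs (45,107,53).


d = √[(R₁-R₂)² + (G₁-G₂)² + (B₁-B₂)²]
d = √[(166-45)² + (153-107)² + (128-53)²]
d = √[14641 + 2116 + 5625]
d = √22382
d ≈ 149.61


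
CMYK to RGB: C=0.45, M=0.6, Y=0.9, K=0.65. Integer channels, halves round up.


R = 255 × (1-C) × (1-K) = 255 × 0.55 × 0.35 = 49.0875 → 49
G = 255 × (1-M) × (1-K) = 255 × 0.40 × 0.35 = 35.7 → 36
B = 255 × (1-Y) × (1-K) = 255 × 0.10 × 0.35 = 8.925 → 9
= RGB(49, 36, 9)


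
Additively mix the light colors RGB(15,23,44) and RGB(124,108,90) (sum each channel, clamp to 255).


Additive: each channel = min(255, C₁+C₂)
R: 15+124 = 139 → 139
G: 23+108 = 131 → 131
B: 44+90 = 134 → 134
= RGB(139, 131, 134)


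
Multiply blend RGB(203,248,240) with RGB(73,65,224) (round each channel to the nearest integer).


Multiply: C = A×B/255, rounded to nearest integer
R: 203×73/255 = 14819/255 ≈ 58.114 → 58
G: 248×65/255 = 16120/255 ≈ 63.216 → 63
B: 240×224/255 = 53760/255 ≈ 210.824 → 211
= RGB(58, 63, 211)


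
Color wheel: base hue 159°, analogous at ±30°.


Base hue: 159°
Left analog: (159 - 30) mod 360 = 129°
Right analog: (159 + 30) mod 360 = 189°
Analogous hues = 129° and 189°


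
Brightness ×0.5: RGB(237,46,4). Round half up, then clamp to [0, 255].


Multiply each channel by 0.5, round half up, clamp to [0, 255]
R: 237×0.5 = 118.5 → round → 119
G: 46×0.5 = 23
B: 4×0.5 = 2
= RGB(119, 23, 2)


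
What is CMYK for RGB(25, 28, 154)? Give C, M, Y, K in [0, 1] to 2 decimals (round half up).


R'=25/255≈0.0980, G'=28/255≈0.1098, B'=154/255≈0.6039
K = 1 - max(R',G',B') = 1 - 154/255 = 101/255 = 0.39607… → 0.40
(1-R'-K)/(1-K) simplifies to (max-R)/max with max = 154:
C = (154-25)/154 = 129/154 = 0.83766… → 0.84
M = (154-28)/154 = 126/154 = 0.81818… → 0.82
Y = (154-154)/154 = 0/154 = 0 → 0.00
= CMYK(0.84, 0.82, 0.00, 0.40)


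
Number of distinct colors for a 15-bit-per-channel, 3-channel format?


Total bits = 15 bits/channel × 3 channels = 45 bits
Distinct colors = 2^45
= 35,184,372,088,832 colors


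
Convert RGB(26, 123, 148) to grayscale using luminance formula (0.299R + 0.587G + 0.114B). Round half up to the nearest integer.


Gray = 0.299×R + 0.587×G + 0.114×B
Gray = 0.299×26 + 0.587×123 + 0.114×148
Gray = 7.774 + 72.201 + 16.872
Gray = 96.847 → round half up → 97
Gray = 97


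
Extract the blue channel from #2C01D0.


Color: #2C01D0
R = 2C = 44
G = 01 = 1
B = D0 = 208
Blue = 208


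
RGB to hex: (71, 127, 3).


R = 71 → 47 (hex)
G = 127 → 7F (hex)
B = 3 → 03 (hex)
Hex = #477F03


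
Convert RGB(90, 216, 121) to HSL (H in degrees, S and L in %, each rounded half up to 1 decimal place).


Normalize: R'=90/255≈0.3529, G'=216/255≈0.8471, B'=121/255≈0.4745
Max=216/255, Min=90/255, Δ=Max-Min=126/255
L = (Max+Min)/2 = (216+90)/510 = 306/510 = 0.6 → L = 60.0%
L > 0.5 → S = Δ/(2-Max-Min) = 126/(510-216-90) = 126/204 = 0.61764… → S = 61.8%
(the 1/255 factors cancel in S and H, so raw channel differences can be used)
Max is G' → H = 60 × ((B-R)/Δ + 2) = 60 × ((121-90)/126 + 2)
  31/126 + 2 = 0.2460… + 2 = 2.2460…
  H = 60 × 2.2460… = 134.761…° → H = 134.8°
= HSL(134.8°, 61.8%, 60.0%)


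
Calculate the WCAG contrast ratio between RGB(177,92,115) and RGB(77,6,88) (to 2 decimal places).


Linearize each sRGB channel c=v/255: c/12.92 if c ≤ 0.04045 else ((c+0.055)/1.055)^2.4
L = 0.2126×R_lin + 0.7152×G_lin + 0.0722×B_lin
Color 1 (177,92,115):
  R=177: 177/255≈0.6941 > 0.04045 → ((0.6941+0.055)/1.055)^2.4 ≈ 0.43966
  G=92: 92/255≈0.3608 > 0.04045 → ((0.3608+0.055)/1.055)^2.4 ≈ 0.10702
  B=115: 115/255≈0.4510 > 0.04045 → ((0.4510+0.055)/1.055)^2.4 ≈ 0.17144
  L1 = 0.2126×0.43966 + 0.7152×0.10702 + 0.0722×0.17144 ≈ 0.18239
Color 2 (77,6,88):
  R=77: 77/255≈0.3020 > 0.04045 → ((0.3020+0.055)/1.055)^2.4 ≈ 0.07421
  G=6: 6/255≈0.0235 ≤ 0.04045 → 0.0235/12.92 ≈ 0.00182
  B=88: 88/255≈0.3451 > 0.04045 → ((0.3451+0.055)/1.055)^2.4 ≈ 0.09759
  L2 = 0.2126×0.07421 + 0.7152×0.00182 + 0.0722×0.09759 ≈ 0.02413
Lighter = 0.18239, Darker = 0.02413
Ratio = (L_lighter + 0.05) / (L_darker + 0.05)
Ratio = (0.18239 + 0.05) / (0.02413 + 0.05) = 0.23239 / 0.07413 ≈ 3.1351
Ratio ≈ 3.14:1


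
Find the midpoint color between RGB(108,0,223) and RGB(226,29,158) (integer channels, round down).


Midpoint: each channel = ⌊(C₁+C₂)/2⌋
R: ⌊(108+226)/2⌋ = 167
G: ⌊(0+29)/2⌋ = 14
B: ⌊(223+158)/2⌋ = 190
= RGB(167, 14, 190)


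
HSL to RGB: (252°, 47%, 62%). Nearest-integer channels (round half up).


H=252°, S=0.47, L=0.62
C = (1-|2L-1|)×S = (1-|0.24|)×0.47 = 0.3572
H' = H/60 = 252/60 ≈ 4.2000; X = C×(1-|H' mod 2 - 1|) = 0.07144
m = L - C/2 = 0.62 - 0.1786 = 0.4414
Sector ⌊H'⌋ = 4 → (R',G',B') = (0.07144, 0.0, 0.3572)
RGB = ((R'+m)×255, (G'+m)×255, (B'+m)×255) = (130.7742, 112.557, 203.643)
Round half up → RGB(131, 113, 204)


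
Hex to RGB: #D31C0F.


D3 → 211 (R)
1C → 28 (G)
0F → 15 (B)
= RGB(211, 28, 15)


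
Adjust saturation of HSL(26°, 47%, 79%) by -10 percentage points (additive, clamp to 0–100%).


Original S = 47%
Adjustment = -10 percentage points
New S = 47 + (-10) = 37
Clamp to [0, 100] → 37
= HSL(26°, 37%, 79%)


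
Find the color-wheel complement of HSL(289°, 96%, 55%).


Complement = opposite side of color wheel = hue + 180°
H' = (289 + 180) mod 360 = 109°
S and L unchanged.
= HSL(109°, 96%, 55%)


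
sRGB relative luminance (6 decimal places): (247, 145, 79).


Linearize each channel (sRGB transfer function): c = v/255; c_lin = c/12.92 if c ≤ 0.04045, else ((c+0.055)/1.055)^2.4
  R: 247/255 ≈ 0.968627 > 0.04045 → ((0.968627+0.055)/1.055)^2.4 ≈ 0.930111
  G: 145/255 ≈ 0.568627 > 0.04045 → ((0.568627+0.055)/1.055)^2.4 ≈ 0.283149
  B: 79/255 ≈ 0.309804 > 0.04045 → ((0.309804+0.055)/1.055)^2.4 ≈ 0.078187
R_lin = 0.930111, G_lin = 0.283149, B_lin = 0.078187
L = 0.2126×R + 0.7152×G + 0.0722×B
L = 0.2126×0.930111 + 0.7152×0.283149 + 0.0722×0.078187
L ≈ 0.405895


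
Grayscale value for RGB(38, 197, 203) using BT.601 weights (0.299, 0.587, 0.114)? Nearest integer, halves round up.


Gray = 0.299×R + 0.587×G + 0.114×B
Gray = 0.299×38 + 0.587×197 + 0.114×203
Gray = 11.362 + 115.639 + 23.142
Gray = 150.143 → round half up → 150
Gray = 150


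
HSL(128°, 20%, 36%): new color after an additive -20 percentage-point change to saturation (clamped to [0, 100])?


Original S = 20%
Adjustment = -20 percentage points
New S = 20 + (-20) = 0
Clamp to [0, 100] → 0
= HSL(128°, 0%, 36%)


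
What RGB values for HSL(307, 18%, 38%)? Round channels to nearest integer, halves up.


H=307°, S=0.18, L=0.38
C = (1-|2L-1|)×S = (1-|-0.24|)×0.18 = 0.1368
H' = H/60 = 307/60 ≈ 5.1167; X = C×(1-|H' mod 2 - 1|) = 0.12084
m = L - C/2 = 0.38 - 0.0684 = 0.3116
Sector ⌊H'⌋ = 5 → (R',G',B') = (0.1368, 0.0, 0.12084)
RGB = ((R'+m)×255, (G'+m)×255, (B'+m)×255) = (114.342, 79.458, 110.2722)
Round half up → RGB(114, 79, 110)


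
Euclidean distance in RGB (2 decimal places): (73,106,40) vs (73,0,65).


d = √[(R₁-R₂)² + (G₁-G₂)² + (B₁-B₂)²]
d = √[(73-73)² + (106-0)² + (40-65)²]
d = √[0 + 11236 + 625]
d = √11861
d ≈ 108.91


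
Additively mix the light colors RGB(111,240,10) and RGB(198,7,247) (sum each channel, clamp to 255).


Additive: each channel = min(255, C₁+C₂)
R: 111+198 = 309 → 255
G: 240+7 = 247 → 247
B: 10+247 = 257 → 255
= RGB(255, 247, 255)


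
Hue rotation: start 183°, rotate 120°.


New hue = (H + rotation) mod 360
New hue = (183 + 120) mod 360
= 303 mod 360
= 303°


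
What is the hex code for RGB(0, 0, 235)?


R = 0 → 00 (hex)
G = 0 → 00 (hex)
B = 235 → EB (hex)
Hex = #0000EB


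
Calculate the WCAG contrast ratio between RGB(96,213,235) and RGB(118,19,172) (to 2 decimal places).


Linearize each sRGB channel c=v/255: c/12.92 if c ≤ 0.04045 else ((c+0.055)/1.055)^2.4
L = 0.2126×R_lin + 0.7152×G_lin + 0.0722×B_lin
Color 1 (96,213,235):
  R=96: 96/255≈0.3765 > 0.04045 → ((0.3765+0.055)/1.055)^2.4 ≈ 0.11697
  G=213: 213/255≈0.8353 > 0.04045 → ((0.8353+0.055)/1.055)^2.4 ≈ 0.66539
  B=235: 235/255≈0.9216 > 0.04045 → ((0.9216+0.055)/1.055)^2.4 ≈ 0.83077
  L1 = 0.2126×0.11697 + 0.7152×0.66539 + 0.0722×0.83077 ≈ 0.56073
Color 2 (118,19,172):
  R=118: 118/255≈0.4627 > 0.04045 → ((0.4627+0.055)/1.055)^2.4 ≈ 0.18116
  G=19: 19/255≈0.0745 > 0.04045 → ((0.0745+0.055)/1.055)^2.4 ≈ 0.00651
  B=172: 172/255≈0.6745 > 0.04045 → ((0.6745+0.055)/1.055)^2.4 ≈ 0.41254
  L2 = 0.2126×0.18116 + 0.7152×0.00651 + 0.0722×0.41254 ≈ 0.07296
Lighter = 0.56073, Darker = 0.07296
Ratio = (L_lighter + 0.05) / (L_darker + 0.05)
Ratio = (0.56073 + 0.05) / (0.07296 + 0.05) = 0.61073 / 0.12296 ≈ 4.9670
Ratio ≈ 4.97:1


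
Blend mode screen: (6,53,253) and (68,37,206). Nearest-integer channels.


Screen: C = 255 - (255-A)×(255-B)/255, rounded to nearest integer
R: 255 - (255-6)×(255-68)/255 = 255 - 46563/255 ≈ 255 - 182.600 = 72.400 → 72
G: 255 - (255-53)×(255-37)/255 = 255 - 44036/255 ≈ 255 - 172.690 = 82.310 → 82
B: 255 - (255-253)×(255-206)/255 = 255 - 98/255 ≈ 255 - 0.384 = 254.616 → 255
= RGB(72, 82, 255)


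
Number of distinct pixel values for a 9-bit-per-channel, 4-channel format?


Total bits = 9 bits/channel × 4 channels = 36 bits
Distinct pixel values = 2^36
= 68,719,476,736 pixel values


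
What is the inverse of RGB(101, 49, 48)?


Invert: (255-R, 255-G, 255-B)
R: 255-101 = 154
G: 255-49 = 206
B: 255-48 = 207
= RGB(154, 206, 207)


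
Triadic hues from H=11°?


Triadic: equally spaced at 120° intervals
H1 = 11°
H2 = (11 + 120) mod 360 = 131°
H3 = (11 + 240) mod 360 = 251°
Triadic = 11°, 131°, 251°


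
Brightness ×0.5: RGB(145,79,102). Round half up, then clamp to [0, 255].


Multiply each channel by 0.5, round half up, clamp to [0, 255]
R: 145×0.5 = 72.5 → round → 73
G: 79×0.5 = 39.5 → round → 40
B: 102×0.5 = 51
= RGB(73, 40, 51)


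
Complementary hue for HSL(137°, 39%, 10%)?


Complement = opposite side of color wheel = hue + 180°
H' = (137 + 180) mod 360 = 317°
S and L unchanged.
= HSL(317°, 39%, 10%)


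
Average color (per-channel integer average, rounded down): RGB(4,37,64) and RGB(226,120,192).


Midpoint: each channel = ⌊(C₁+C₂)/2⌋
R: ⌊(4+226)/2⌋ = 115
G: ⌊(37+120)/2⌋ = 78
B: ⌊(64+192)/2⌋ = 128
= RGB(115, 78, 128)


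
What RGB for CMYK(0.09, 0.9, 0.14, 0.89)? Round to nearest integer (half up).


R = 255 × (1-C) × (1-K) = 255 × 0.91 × 0.11 = 25.5255 → 26
G = 255 × (1-M) × (1-K) = 255 × 0.10 × 0.11 = 2.805 → 3
B = 255 × (1-Y) × (1-K) = 255 × 0.86 × 0.11 = 24.123 → 24
= RGB(26, 3, 24)


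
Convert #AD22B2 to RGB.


AD → 173 (R)
22 → 34 (G)
B2 → 178 (B)
= RGB(173, 34, 178)


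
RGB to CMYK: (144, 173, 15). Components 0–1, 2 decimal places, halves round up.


R'=144/255≈0.5647, G'=173/255≈0.6784, B'=15/255≈0.0588
K = 1 - max(R',G',B') = 1 - 173/255 = 82/255 = 0.32156… → 0.32
(1-R'-K)/(1-K) simplifies to (max-R)/max with max = 173:
C = (173-144)/173 = 29/173 = 0.16763… → 0.17
M = (173-173)/173 = 0/173 = 0 → 0.00
Y = (173-15)/173 = 158/173 = 0.91329… → 0.91
= CMYK(0.17, 0.00, 0.91, 0.32)


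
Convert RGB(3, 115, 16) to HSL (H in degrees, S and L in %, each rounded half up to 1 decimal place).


Normalize: R'=3/255≈0.0118, G'=115/255≈0.4510, B'=16/255≈0.0627
Max=115/255, Min=3/255, Δ=Max-Min=112/255
L = (Max+Min)/2 = (115+3)/510 = 118/510 = 0.23137… → L = 23.1%
L ≤ 0.5 → S = Δ/(Max+Min) = 112/(115+3) = 112/118 = 0.94915… → S = 94.9%
(the 1/255 factors cancel in S and H, so raw channel differences can be used)
Max is G' → H = 60 × ((B-R)/Δ + 2) = 60 × ((16-3)/112 + 2)
  13/112 + 2 = 0.1160… + 2 = 2.1160…
  H = 60 × 2.1160… = 126.964…° → H = 127.0°
= HSL(127.0°, 94.9%, 23.1%)


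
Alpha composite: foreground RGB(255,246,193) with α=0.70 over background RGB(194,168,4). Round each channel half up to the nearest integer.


C = α×F + (1-α)×B, with 1-α = 0.30
R: 0.70×255 + 0.30×194 = 178.50 + 58.20 = 236.70 → 237
G: 0.70×246 + 0.30×168 = 172.20 + 50.40 = 222.60 → 223
B: 0.70×193 + 0.30×4 = 135.10 + 1.20 = 136.30 → 136
= RGB(237, 223, 136)


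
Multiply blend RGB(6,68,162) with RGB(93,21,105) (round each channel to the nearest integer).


Multiply: C = A×B/255, rounded to nearest integer
R: 6×93/255 = 558/255 ≈ 2.188 → 2
G: 68×21/255 = 1428/255 ≈ 5.600 → 6
B: 162×105/255 = 17010/255 ≈ 66.706 → 67
= RGB(2, 6, 67)


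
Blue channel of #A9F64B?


Color: #A9F64B
R = A9 = 169
G = F6 = 246
B = 4B = 75
Blue = 75


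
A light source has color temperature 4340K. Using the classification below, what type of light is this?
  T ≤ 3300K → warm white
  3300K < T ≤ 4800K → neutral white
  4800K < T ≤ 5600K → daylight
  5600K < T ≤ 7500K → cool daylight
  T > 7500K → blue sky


Temperature: 4340K
3300K < 4340K ≤ 4800K → neutral white
Classification: neutral white


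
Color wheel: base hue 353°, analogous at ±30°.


Base hue: 353°
Left analog: (353 - 30) mod 360 = 323°
Right analog: (353 + 30) mod 360 = 23°
Analogous hues = 323° and 23°


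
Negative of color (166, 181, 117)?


Invert: (255-R, 255-G, 255-B)
R: 255-166 = 89
G: 255-181 = 74
B: 255-117 = 138
= RGB(89, 74, 138)


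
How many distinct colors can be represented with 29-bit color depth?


Colors = 2^bits = 2^29
= 536,870,912 colors


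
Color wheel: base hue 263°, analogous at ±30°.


Base hue: 263°
Left analog: (263 - 30) mod 360 = 233°
Right analog: (263 + 30) mod 360 = 293°
Analogous hues = 233° and 293°


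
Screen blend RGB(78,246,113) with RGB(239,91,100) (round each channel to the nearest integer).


Screen: C = 255 - (255-A)×(255-B)/255, rounded to nearest integer
R: 255 - (255-78)×(255-239)/255 = 255 - 2832/255 ≈ 255 - 11.106 = 243.894 → 244
G: 255 - (255-246)×(255-91)/255 = 255 - 1476/255 ≈ 255 - 5.788 = 249.212 → 249
B: 255 - (255-113)×(255-100)/255 = 255 - 22010/255 ≈ 255 - 86.314 = 168.686 → 169
= RGB(244, 249, 169)


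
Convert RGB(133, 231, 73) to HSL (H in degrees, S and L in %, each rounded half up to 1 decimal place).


Normalize: R'=133/255≈0.5216, G'=231/255≈0.9059, B'=73/255≈0.2863
Max=231/255, Min=73/255, Δ=Max-Min=158/255
L = (Max+Min)/2 = (231+73)/510 = 304/510 = 0.59607… → L = 59.6%
L > 0.5 → S = Δ/(2-Max-Min) = 158/(510-231-73) = 158/206 = 0.76699… → S = 76.7%
(the 1/255 factors cancel in S and H, so raw channel differences can be used)
Max is G' → H = 60 × ((B-R)/Δ + 2) = 60 × ((73-133)/158 + 2)
  -60/158 + 2 = -0.3797… + 2 = 1.6202…
  H = 60 × 1.6202… = 97.215…° → H = 97.2°
= HSL(97.2°, 76.7%, 59.6%)


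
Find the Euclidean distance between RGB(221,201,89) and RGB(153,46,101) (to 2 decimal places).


d = √[(R₁-R₂)² + (G₁-G₂)² + (B₁-B₂)²]
d = √[(221-153)² + (201-46)² + (89-101)²]
d = √[4624 + 24025 + 144]
d = √28793
d ≈ 169.69


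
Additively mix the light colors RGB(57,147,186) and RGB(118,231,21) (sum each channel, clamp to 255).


Additive: each channel = min(255, C₁+C₂)
R: 57+118 = 175 → 175
G: 147+231 = 378 → 255
B: 186+21 = 207 → 207
= RGB(175, 255, 207)


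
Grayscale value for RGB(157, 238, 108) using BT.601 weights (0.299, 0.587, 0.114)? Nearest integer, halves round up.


Gray = 0.299×R + 0.587×G + 0.114×B
Gray = 0.299×157 + 0.587×238 + 0.114×108
Gray = 46.943 + 139.706 + 12.312
Gray = 198.961 → round half up → 199
Gray = 199


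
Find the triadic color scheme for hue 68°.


Triadic: equally spaced at 120° intervals
H1 = 68°
H2 = (68 + 120) mod 360 = 188°
H3 = (68 + 240) mod 360 = 308°
Triadic = 68°, 188°, 308°
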